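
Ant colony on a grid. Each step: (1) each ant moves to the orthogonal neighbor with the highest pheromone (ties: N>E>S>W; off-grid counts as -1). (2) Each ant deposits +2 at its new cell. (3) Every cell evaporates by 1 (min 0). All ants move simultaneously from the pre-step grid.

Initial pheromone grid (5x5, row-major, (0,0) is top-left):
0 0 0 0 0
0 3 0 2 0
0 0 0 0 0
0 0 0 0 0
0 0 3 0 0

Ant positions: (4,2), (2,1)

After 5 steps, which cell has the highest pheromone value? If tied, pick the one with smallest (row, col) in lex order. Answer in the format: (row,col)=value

Step 1: ant0:(4,2)->N->(3,2) | ant1:(2,1)->N->(1,1)
  grid max=4 at (1,1)
Step 2: ant0:(3,2)->S->(4,2) | ant1:(1,1)->N->(0,1)
  grid max=3 at (1,1)
Step 3: ant0:(4,2)->N->(3,2) | ant1:(0,1)->S->(1,1)
  grid max=4 at (1,1)
Step 4: ant0:(3,2)->S->(4,2) | ant1:(1,1)->N->(0,1)
  grid max=3 at (1,1)
Step 5: ant0:(4,2)->N->(3,2) | ant1:(0,1)->S->(1,1)
  grid max=4 at (1,1)
Final grid:
  0 0 0 0 0
  0 4 0 0 0
  0 0 0 0 0
  0 0 1 0 0
  0 0 2 0 0
Max pheromone 4 at (1,1)

Answer: (1,1)=4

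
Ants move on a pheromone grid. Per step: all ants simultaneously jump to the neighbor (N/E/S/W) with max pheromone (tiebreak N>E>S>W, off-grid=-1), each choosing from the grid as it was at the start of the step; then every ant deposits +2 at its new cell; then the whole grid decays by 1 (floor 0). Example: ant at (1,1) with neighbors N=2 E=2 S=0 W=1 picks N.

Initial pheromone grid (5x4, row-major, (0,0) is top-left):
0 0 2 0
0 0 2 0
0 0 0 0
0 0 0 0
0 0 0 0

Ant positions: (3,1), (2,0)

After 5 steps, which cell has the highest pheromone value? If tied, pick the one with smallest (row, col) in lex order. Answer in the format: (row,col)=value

Step 1: ant0:(3,1)->N->(2,1) | ant1:(2,0)->N->(1,0)
  grid max=1 at (0,2)
Step 2: ant0:(2,1)->N->(1,1) | ant1:(1,0)->N->(0,0)
  grid max=1 at (0,0)
Step 3: ant0:(1,1)->N->(0,1) | ant1:(0,0)->E->(0,1)
  grid max=3 at (0,1)
Step 4: ant0:(0,1)->E->(0,2) | ant1:(0,1)->E->(0,2)
  grid max=3 at (0,2)
Step 5: ant0:(0,2)->W->(0,1) | ant1:(0,2)->W->(0,1)
  grid max=5 at (0,1)
Final grid:
  0 5 2 0
  0 0 0 0
  0 0 0 0
  0 0 0 0
  0 0 0 0
Max pheromone 5 at (0,1)

Answer: (0,1)=5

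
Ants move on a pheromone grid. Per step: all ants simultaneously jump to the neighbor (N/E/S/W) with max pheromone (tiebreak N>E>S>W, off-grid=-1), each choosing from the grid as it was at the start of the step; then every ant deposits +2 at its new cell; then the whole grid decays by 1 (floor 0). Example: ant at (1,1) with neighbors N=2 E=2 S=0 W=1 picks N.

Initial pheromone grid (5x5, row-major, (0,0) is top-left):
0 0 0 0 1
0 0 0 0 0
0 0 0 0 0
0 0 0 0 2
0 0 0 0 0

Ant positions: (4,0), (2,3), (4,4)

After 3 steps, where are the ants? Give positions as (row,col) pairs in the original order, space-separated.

Step 1: ant0:(4,0)->N->(3,0) | ant1:(2,3)->N->(1,3) | ant2:(4,4)->N->(3,4)
  grid max=3 at (3,4)
Step 2: ant0:(3,0)->N->(2,0) | ant1:(1,3)->N->(0,3) | ant2:(3,4)->N->(2,4)
  grid max=2 at (3,4)
Step 3: ant0:(2,0)->N->(1,0) | ant1:(0,3)->E->(0,4) | ant2:(2,4)->S->(3,4)
  grid max=3 at (3,4)

(1,0) (0,4) (3,4)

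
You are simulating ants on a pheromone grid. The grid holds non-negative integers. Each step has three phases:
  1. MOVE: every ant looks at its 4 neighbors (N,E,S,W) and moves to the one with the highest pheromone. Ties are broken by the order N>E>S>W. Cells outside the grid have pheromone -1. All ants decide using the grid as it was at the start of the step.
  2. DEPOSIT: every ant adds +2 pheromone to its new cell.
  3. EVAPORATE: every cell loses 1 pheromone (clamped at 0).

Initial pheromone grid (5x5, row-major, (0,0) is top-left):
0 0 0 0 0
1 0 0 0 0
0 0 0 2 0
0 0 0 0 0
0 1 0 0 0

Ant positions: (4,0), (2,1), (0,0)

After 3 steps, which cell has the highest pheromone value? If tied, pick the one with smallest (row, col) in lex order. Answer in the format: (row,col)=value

Answer: (1,0)=4

Derivation:
Step 1: ant0:(4,0)->E->(4,1) | ant1:(2,1)->N->(1,1) | ant2:(0,0)->S->(1,0)
  grid max=2 at (1,0)
Step 2: ant0:(4,1)->N->(3,1) | ant1:(1,1)->W->(1,0) | ant2:(1,0)->E->(1,1)
  grid max=3 at (1,0)
Step 3: ant0:(3,1)->S->(4,1) | ant1:(1,0)->E->(1,1) | ant2:(1,1)->W->(1,0)
  grid max=4 at (1,0)
Final grid:
  0 0 0 0 0
  4 3 0 0 0
  0 0 0 0 0
  0 0 0 0 0
  0 2 0 0 0
Max pheromone 4 at (1,0)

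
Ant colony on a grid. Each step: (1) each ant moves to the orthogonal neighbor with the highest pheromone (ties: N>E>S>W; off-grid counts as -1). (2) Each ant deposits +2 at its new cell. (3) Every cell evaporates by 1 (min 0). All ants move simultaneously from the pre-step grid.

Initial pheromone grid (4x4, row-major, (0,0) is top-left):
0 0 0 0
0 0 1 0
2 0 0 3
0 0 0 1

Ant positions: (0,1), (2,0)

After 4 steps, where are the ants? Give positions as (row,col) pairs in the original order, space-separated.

Step 1: ant0:(0,1)->E->(0,2) | ant1:(2,0)->N->(1,0)
  grid max=2 at (2,3)
Step 2: ant0:(0,2)->E->(0,3) | ant1:(1,0)->S->(2,0)
  grid max=2 at (2,0)
Step 3: ant0:(0,3)->S->(1,3) | ant1:(2,0)->N->(1,0)
  grid max=1 at (1,0)
Step 4: ant0:(1,3)->N->(0,3) | ant1:(1,0)->S->(2,0)
  grid max=2 at (2,0)

(0,3) (2,0)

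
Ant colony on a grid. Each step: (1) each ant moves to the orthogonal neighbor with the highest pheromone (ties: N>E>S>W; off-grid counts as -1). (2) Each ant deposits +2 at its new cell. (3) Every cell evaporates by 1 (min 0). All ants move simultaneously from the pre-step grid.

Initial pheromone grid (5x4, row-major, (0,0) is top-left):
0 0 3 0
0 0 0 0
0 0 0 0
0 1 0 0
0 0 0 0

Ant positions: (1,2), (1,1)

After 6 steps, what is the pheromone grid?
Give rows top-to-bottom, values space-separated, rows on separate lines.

After step 1: ants at (0,2),(0,1)
  0 1 4 0
  0 0 0 0
  0 0 0 0
  0 0 0 0
  0 0 0 0
After step 2: ants at (0,1),(0,2)
  0 2 5 0
  0 0 0 0
  0 0 0 0
  0 0 0 0
  0 0 0 0
After step 3: ants at (0,2),(0,1)
  0 3 6 0
  0 0 0 0
  0 0 0 0
  0 0 0 0
  0 0 0 0
After step 4: ants at (0,1),(0,2)
  0 4 7 0
  0 0 0 0
  0 0 0 0
  0 0 0 0
  0 0 0 0
After step 5: ants at (0,2),(0,1)
  0 5 8 0
  0 0 0 0
  0 0 0 0
  0 0 0 0
  0 0 0 0
After step 6: ants at (0,1),(0,2)
  0 6 9 0
  0 0 0 0
  0 0 0 0
  0 0 0 0
  0 0 0 0

0 6 9 0
0 0 0 0
0 0 0 0
0 0 0 0
0 0 0 0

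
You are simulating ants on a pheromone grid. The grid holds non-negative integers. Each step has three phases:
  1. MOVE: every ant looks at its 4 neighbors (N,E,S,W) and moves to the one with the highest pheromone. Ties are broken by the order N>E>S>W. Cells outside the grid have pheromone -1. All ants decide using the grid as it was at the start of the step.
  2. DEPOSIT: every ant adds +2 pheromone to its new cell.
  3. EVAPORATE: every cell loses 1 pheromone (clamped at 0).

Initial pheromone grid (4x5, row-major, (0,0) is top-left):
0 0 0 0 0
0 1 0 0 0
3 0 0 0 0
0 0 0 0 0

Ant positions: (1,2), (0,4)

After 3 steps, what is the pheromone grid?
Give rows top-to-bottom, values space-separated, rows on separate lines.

After step 1: ants at (1,1),(1,4)
  0 0 0 0 0
  0 2 0 0 1
  2 0 0 0 0
  0 0 0 0 0
After step 2: ants at (0,1),(0,4)
  0 1 0 0 1
  0 1 0 0 0
  1 0 0 0 0
  0 0 0 0 0
After step 3: ants at (1,1),(1,4)
  0 0 0 0 0
  0 2 0 0 1
  0 0 0 0 0
  0 0 0 0 0

0 0 0 0 0
0 2 0 0 1
0 0 0 0 0
0 0 0 0 0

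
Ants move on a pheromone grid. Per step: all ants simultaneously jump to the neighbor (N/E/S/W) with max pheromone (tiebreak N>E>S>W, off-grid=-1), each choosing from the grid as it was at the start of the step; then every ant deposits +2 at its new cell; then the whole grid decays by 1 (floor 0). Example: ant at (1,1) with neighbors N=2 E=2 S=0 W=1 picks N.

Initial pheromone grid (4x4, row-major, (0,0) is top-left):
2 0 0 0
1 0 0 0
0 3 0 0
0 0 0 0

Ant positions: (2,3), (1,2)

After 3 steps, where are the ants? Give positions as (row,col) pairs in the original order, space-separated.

Step 1: ant0:(2,3)->N->(1,3) | ant1:(1,2)->N->(0,2)
  grid max=2 at (2,1)
Step 2: ant0:(1,3)->N->(0,3) | ant1:(0,2)->E->(0,3)
  grid max=3 at (0,3)
Step 3: ant0:(0,3)->S->(1,3) | ant1:(0,3)->S->(1,3)
  grid max=3 at (1,3)

(1,3) (1,3)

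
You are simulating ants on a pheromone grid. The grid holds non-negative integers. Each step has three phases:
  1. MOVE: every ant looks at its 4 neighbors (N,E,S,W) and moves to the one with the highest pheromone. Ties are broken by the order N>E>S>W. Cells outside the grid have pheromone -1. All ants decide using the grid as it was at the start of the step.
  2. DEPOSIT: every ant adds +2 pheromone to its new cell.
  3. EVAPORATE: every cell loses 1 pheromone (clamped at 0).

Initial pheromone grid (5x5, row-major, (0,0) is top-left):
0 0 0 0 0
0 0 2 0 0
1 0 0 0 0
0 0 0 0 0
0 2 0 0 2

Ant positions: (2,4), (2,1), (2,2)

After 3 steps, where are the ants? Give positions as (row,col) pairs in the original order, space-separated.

Step 1: ant0:(2,4)->N->(1,4) | ant1:(2,1)->W->(2,0) | ant2:(2,2)->N->(1,2)
  grid max=3 at (1,2)
Step 2: ant0:(1,4)->N->(0,4) | ant1:(2,0)->N->(1,0) | ant2:(1,2)->N->(0,2)
  grid max=2 at (1,2)
Step 3: ant0:(0,4)->S->(1,4) | ant1:(1,0)->S->(2,0) | ant2:(0,2)->S->(1,2)
  grid max=3 at (1,2)

(1,4) (2,0) (1,2)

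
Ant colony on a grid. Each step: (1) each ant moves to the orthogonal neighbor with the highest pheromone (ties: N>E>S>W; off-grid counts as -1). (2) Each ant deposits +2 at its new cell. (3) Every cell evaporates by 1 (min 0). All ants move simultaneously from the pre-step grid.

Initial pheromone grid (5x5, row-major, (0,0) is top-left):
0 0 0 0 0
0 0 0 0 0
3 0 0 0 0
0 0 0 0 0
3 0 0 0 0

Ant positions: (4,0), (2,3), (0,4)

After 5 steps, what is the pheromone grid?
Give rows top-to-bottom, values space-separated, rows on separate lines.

After step 1: ants at (3,0),(1,3),(1,4)
  0 0 0 0 0
  0 0 0 1 1
  2 0 0 0 0
  1 0 0 0 0
  2 0 0 0 0
After step 2: ants at (2,0),(1,4),(1,3)
  0 0 0 0 0
  0 0 0 2 2
  3 0 0 0 0
  0 0 0 0 0
  1 0 0 0 0
After step 3: ants at (1,0),(1,3),(1,4)
  0 0 0 0 0
  1 0 0 3 3
  2 0 0 0 0
  0 0 0 0 0
  0 0 0 0 0
After step 4: ants at (2,0),(1,4),(1,3)
  0 0 0 0 0
  0 0 0 4 4
  3 0 0 0 0
  0 0 0 0 0
  0 0 0 0 0
After step 5: ants at (1,0),(1,3),(1,4)
  0 0 0 0 0
  1 0 0 5 5
  2 0 0 0 0
  0 0 0 0 0
  0 0 0 0 0

0 0 0 0 0
1 0 0 5 5
2 0 0 0 0
0 0 0 0 0
0 0 0 0 0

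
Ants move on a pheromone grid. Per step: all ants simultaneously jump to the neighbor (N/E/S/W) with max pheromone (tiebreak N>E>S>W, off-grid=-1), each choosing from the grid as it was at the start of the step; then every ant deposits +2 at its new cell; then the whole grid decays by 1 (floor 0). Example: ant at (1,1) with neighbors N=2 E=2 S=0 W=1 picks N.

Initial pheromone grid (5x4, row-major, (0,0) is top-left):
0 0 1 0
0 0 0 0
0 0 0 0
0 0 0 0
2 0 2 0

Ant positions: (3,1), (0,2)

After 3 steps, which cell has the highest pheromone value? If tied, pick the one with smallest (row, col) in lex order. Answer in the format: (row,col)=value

Answer: (0,1)=1

Derivation:
Step 1: ant0:(3,1)->N->(2,1) | ant1:(0,2)->E->(0,3)
  grid max=1 at (0,3)
Step 2: ant0:(2,1)->N->(1,1) | ant1:(0,3)->S->(1,3)
  grid max=1 at (1,1)
Step 3: ant0:(1,1)->N->(0,1) | ant1:(1,3)->N->(0,3)
  grid max=1 at (0,1)
Final grid:
  0 1 0 1
  0 0 0 0
  0 0 0 0
  0 0 0 0
  0 0 0 0
Max pheromone 1 at (0,1)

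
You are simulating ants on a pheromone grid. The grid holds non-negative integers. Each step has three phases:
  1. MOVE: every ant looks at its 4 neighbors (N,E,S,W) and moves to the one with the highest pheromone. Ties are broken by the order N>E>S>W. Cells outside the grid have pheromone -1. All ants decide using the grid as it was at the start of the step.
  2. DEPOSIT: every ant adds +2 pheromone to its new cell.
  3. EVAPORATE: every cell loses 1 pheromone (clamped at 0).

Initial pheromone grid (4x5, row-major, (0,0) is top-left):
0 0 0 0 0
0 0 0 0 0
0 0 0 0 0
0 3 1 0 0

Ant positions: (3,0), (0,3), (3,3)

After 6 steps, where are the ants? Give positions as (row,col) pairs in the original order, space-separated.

Step 1: ant0:(3,0)->E->(3,1) | ant1:(0,3)->E->(0,4) | ant2:(3,3)->W->(3,2)
  grid max=4 at (3,1)
Step 2: ant0:(3,1)->E->(3,2) | ant1:(0,4)->S->(1,4) | ant2:(3,2)->W->(3,1)
  grid max=5 at (3,1)
Step 3: ant0:(3,2)->W->(3,1) | ant1:(1,4)->N->(0,4) | ant2:(3,1)->E->(3,2)
  grid max=6 at (3,1)
Step 4: ant0:(3,1)->E->(3,2) | ant1:(0,4)->S->(1,4) | ant2:(3,2)->W->(3,1)
  grid max=7 at (3,1)
Step 5: ant0:(3,2)->W->(3,1) | ant1:(1,4)->N->(0,4) | ant2:(3,1)->E->(3,2)
  grid max=8 at (3,1)
Step 6: ant0:(3,1)->E->(3,2) | ant1:(0,4)->S->(1,4) | ant2:(3,2)->W->(3,1)
  grid max=9 at (3,1)

(3,2) (1,4) (3,1)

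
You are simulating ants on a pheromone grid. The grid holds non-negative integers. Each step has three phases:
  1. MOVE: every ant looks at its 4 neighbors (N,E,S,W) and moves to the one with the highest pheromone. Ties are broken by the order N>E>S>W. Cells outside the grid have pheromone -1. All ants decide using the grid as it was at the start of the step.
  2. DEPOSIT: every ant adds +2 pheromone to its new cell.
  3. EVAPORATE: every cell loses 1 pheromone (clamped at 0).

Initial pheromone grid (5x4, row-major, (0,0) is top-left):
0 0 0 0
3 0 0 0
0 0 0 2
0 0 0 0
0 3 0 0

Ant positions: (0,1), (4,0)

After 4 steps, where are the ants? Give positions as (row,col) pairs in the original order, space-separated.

Step 1: ant0:(0,1)->E->(0,2) | ant1:(4,0)->E->(4,1)
  grid max=4 at (4,1)
Step 2: ant0:(0,2)->E->(0,3) | ant1:(4,1)->N->(3,1)
  grid max=3 at (4,1)
Step 3: ant0:(0,3)->S->(1,3) | ant1:(3,1)->S->(4,1)
  grid max=4 at (4,1)
Step 4: ant0:(1,3)->N->(0,3) | ant1:(4,1)->N->(3,1)
  grid max=3 at (4,1)

(0,3) (3,1)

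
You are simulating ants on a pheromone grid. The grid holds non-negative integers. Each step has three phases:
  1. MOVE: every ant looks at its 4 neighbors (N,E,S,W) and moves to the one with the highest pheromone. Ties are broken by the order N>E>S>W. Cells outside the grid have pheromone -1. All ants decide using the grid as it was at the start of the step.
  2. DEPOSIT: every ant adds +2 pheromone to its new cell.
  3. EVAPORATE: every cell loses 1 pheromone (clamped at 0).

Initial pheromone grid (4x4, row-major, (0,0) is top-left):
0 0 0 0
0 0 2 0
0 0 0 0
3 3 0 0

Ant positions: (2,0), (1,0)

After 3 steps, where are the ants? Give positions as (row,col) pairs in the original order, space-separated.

Step 1: ant0:(2,0)->S->(3,0) | ant1:(1,0)->N->(0,0)
  grid max=4 at (3,0)
Step 2: ant0:(3,0)->E->(3,1) | ant1:(0,0)->E->(0,1)
  grid max=3 at (3,0)
Step 3: ant0:(3,1)->W->(3,0) | ant1:(0,1)->E->(0,2)
  grid max=4 at (3,0)

(3,0) (0,2)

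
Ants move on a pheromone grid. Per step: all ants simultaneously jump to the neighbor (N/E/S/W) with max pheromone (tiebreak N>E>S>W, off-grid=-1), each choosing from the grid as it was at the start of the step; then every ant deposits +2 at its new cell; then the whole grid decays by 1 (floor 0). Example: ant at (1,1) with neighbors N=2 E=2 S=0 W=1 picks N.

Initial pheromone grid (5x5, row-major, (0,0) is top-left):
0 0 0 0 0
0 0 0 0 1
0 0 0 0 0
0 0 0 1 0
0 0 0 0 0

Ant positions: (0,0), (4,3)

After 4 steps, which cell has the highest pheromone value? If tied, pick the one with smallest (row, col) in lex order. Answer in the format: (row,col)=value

Answer: (0,4)=1

Derivation:
Step 1: ant0:(0,0)->E->(0,1) | ant1:(4,3)->N->(3,3)
  grid max=2 at (3,3)
Step 2: ant0:(0,1)->E->(0,2) | ant1:(3,3)->N->(2,3)
  grid max=1 at (0,2)
Step 3: ant0:(0,2)->E->(0,3) | ant1:(2,3)->S->(3,3)
  grid max=2 at (3,3)
Step 4: ant0:(0,3)->E->(0,4) | ant1:(3,3)->N->(2,3)
  grid max=1 at (0,4)
Final grid:
  0 0 0 0 1
  0 0 0 0 0
  0 0 0 1 0
  0 0 0 1 0
  0 0 0 0 0
Max pheromone 1 at (0,4)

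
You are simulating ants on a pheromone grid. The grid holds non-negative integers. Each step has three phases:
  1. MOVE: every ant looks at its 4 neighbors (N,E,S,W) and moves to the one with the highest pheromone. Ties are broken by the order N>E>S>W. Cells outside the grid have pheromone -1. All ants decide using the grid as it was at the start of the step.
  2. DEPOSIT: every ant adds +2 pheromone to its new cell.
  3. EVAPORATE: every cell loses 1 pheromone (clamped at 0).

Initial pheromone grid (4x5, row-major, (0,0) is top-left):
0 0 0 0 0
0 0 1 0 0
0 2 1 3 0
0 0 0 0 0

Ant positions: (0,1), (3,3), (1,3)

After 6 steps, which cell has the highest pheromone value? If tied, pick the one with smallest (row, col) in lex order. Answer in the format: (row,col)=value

Step 1: ant0:(0,1)->E->(0,2) | ant1:(3,3)->N->(2,3) | ant2:(1,3)->S->(2,3)
  grid max=6 at (2,3)
Step 2: ant0:(0,2)->E->(0,3) | ant1:(2,3)->N->(1,3) | ant2:(2,3)->N->(1,3)
  grid max=5 at (2,3)
Step 3: ant0:(0,3)->S->(1,3) | ant1:(1,3)->S->(2,3) | ant2:(1,3)->S->(2,3)
  grid max=8 at (2,3)
Step 4: ant0:(1,3)->S->(2,3) | ant1:(2,3)->N->(1,3) | ant2:(2,3)->N->(1,3)
  grid max=9 at (2,3)
Step 5: ant0:(2,3)->N->(1,3) | ant1:(1,3)->S->(2,3) | ant2:(1,3)->S->(2,3)
  grid max=12 at (2,3)
Step 6: ant0:(1,3)->S->(2,3) | ant1:(2,3)->N->(1,3) | ant2:(2,3)->N->(1,3)
  grid max=13 at (2,3)
Final grid:
  0 0 0 0 0
  0 0 0 11 0
  0 0 0 13 0
  0 0 0 0 0
Max pheromone 13 at (2,3)

Answer: (2,3)=13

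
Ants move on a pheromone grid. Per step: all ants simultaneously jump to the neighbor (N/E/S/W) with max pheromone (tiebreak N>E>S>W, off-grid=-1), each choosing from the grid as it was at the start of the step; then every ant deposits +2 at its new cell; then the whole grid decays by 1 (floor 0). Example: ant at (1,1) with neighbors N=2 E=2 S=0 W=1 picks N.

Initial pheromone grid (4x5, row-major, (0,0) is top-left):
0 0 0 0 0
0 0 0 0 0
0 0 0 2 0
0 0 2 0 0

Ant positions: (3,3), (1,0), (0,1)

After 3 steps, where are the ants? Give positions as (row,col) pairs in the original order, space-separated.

Step 1: ant0:(3,3)->N->(2,3) | ant1:(1,0)->N->(0,0) | ant2:(0,1)->E->(0,2)
  grid max=3 at (2,3)
Step 2: ant0:(2,3)->N->(1,3) | ant1:(0,0)->E->(0,1) | ant2:(0,2)->E->(0,3)
  grid max=2 at (2,3)
Step 3: ant0:(1,3)->S->(2,3) | ant1:(0,1)->E->(0,2) | ant2:(0,3)->S->(1,3)
  grid max=3 at (2,3)

(2,3) (0,2) (1,3)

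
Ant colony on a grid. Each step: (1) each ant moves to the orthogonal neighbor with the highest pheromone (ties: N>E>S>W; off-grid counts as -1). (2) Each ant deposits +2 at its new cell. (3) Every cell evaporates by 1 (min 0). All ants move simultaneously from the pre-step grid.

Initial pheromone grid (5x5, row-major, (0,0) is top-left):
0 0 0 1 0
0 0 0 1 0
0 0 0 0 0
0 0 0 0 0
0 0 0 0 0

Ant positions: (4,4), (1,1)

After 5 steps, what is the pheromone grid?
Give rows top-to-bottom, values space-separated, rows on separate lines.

After step 1: ants at (3,4),(0,1)
  0 1 0 0 0
  0 0 0 0 0
  0 0 0 0 0
  0 0 0 0 1
  0 0 0 0 0
After step 2: ants at (2,4),(0,2)
  0 0 1 0 0
  0 0 0 0 0
  0 0 0 0 1
  0 0 0 0 0
  0 0 0 0 0
After step 3: ants at (1,4),(0,3)
  0 0 0 1 0
  0 0 0 0 1
  0 0 0 0 0
  0 0 0 0 0
  0 0 0 0 0
After step 4: ants at (0,4),(0,4)
  0 0 0 0 3
  0 0 0 0 0
  0 0 0 0 0
  0 0 0 0 0
  0 0 0 0 0
After step 5: ants at (1,4),(1,4)
  0 0 0 0 2
  0 0 0 0 3
  0 0 0 0 0
  0 0 0 0 0
  0 0 0 0 0

0 0 0 0 2
0 0 0 0 3
0 0 0 0 0
0 0 0 0 0
0 0 0 0 0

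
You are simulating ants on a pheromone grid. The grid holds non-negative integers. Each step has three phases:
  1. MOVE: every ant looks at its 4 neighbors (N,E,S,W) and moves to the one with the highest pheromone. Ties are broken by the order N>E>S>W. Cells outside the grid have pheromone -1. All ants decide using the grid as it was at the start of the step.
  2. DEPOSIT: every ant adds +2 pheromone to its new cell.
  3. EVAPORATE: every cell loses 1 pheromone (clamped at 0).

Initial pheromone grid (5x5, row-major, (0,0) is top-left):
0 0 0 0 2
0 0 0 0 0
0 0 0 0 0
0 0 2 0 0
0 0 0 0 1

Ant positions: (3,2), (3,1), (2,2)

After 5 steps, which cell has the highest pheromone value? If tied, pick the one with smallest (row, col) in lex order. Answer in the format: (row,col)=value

Answer: (3,2)=13

Derivation:
Step 1: ant0:(3,2)->N->(2,2) | ant1:(3,1)->E->(3,2) | ant2:(2,2)->S->(3,2)
  grid max=5 at (3,2)
Step 2: ant0:(2,2)->S->(3,2) | ant1:(3,2)->N->(2,2) | ant2:(3,2)->N->(2,2)
  grid max=6 at (3,2)
Step 3: ant0:(3,2)->N->(2,2) | ant1:(2,2)->S->(3,2) | ant2:(2,2)->S->(3,2)
  grid max=9 at (3,2)
Step 4: ant0:(2,2)->S->(3,2) | ant1:(3,2)->N->(2,2) | ant2:(3,2)->N->(2,2)
  grid max=10 at (3,2)
Step 5: ant0:(3,2)->N->(2,2) | ant1:(2,2)->S->(3,2) | ant2:(2,2)->S->(3,2)
  grid max=13 at (3,2)
Final grid:
  0 0 0 0 0
  0 0 0 0 0
  0 0 9 0 0
  0 0 13 0 0
  0 0 0 0 0
Max pheromone 13 at (3,2)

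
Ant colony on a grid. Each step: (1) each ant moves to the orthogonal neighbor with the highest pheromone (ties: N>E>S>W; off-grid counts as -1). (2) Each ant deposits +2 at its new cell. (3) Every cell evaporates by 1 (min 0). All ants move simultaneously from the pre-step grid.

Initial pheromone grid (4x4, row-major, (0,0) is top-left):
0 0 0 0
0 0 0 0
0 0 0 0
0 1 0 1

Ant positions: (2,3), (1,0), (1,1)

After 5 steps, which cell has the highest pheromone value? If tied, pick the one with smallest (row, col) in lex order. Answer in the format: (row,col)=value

Answer: (0,0)=5

Derivation:
Step 1: ant0:(2,3)->S->(3,3) | ant1:(1,0)->N->(0,0) | ant2:(1,1)->N->(0,1)
  grid max=2 at (3,3)
Step 2: ant0:(3,3)->N->(2,3) | ant1:(0,0)->E->(0,1) | ant2:(0,1)->W->(0,0)
  grid max=2 at (0,0)
Step 3: ant0:(2,3)->S->(3,3) | ant1:(0,1)->W->(0,0) | ant2:(0,0)->E->(0,1)
  grid max=3 at (0,0)
Step 4: ant0:(3,3)->N->(2,3) | ant1:(0,0)->E->(0,1) | ant2:(0,1)->W->(0,0)
  grid max=4 at (0,0)
Step 5: ant0:(2,3)->S->(3,3) | ant1:(0,1)->W->(0,0) | ant2:(0,0)->E->(0,1)
  grid max=5 at (0,0)
Final grid:
  5 5 0 0
  0 0 0 0
  0 0 0 0
  0 0 0 2
Max pheromone 5 at (0,0)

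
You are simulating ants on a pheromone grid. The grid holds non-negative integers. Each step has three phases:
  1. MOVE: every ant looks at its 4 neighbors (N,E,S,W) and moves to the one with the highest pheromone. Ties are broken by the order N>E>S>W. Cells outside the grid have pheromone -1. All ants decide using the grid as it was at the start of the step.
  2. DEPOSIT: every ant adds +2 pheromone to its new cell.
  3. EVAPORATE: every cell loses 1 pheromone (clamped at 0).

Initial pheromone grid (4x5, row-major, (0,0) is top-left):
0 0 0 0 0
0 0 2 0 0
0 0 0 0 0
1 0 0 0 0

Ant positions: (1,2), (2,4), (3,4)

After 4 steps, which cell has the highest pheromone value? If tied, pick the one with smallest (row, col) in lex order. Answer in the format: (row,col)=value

Step 1: ant0:(1,2)->N->(0,2) | ant1:(2,4)->N->(1,4) | ant2:(3,4)->N->(2,4)
  grid max=1 at (0,2)
Step 2: ant0:(0,2)->S->(1,2) | ant1:(1,4)->S->(2,4) | ant2:(2,4)->N->(1,4)
  grid max=2 at (1,2)
Step 3: ant0:(1,2)->N->(0,2) | ant1:(2,4)->N->(1,4) | ant2:(1,4)->S->(2,4)
  grid max=3 at (1,4)
Step 4: ant0:(0,2)->S->(1,2) | ant1:(1,4)->S->(2,4) | ant2:(2,4)->N->(1,4)
  grid max=4 at (1,4)
Final grid:
  0 0 0 0 0
  0 0 2 0 4
  0 0 0 0 4
  0 0 0 0 0
Max pheromone 4 at (1,4)

Answer: (1,4)=4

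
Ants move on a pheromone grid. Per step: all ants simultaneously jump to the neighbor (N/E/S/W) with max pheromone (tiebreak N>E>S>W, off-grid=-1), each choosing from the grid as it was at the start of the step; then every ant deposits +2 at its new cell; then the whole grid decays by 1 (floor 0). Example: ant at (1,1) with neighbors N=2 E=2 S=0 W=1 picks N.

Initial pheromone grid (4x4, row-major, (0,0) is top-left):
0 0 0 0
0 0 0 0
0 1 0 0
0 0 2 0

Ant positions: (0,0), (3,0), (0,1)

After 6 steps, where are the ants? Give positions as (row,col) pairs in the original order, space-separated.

Step 1: ant0:(0,0)->E->(0,1) | ant1:(3,0)->N->(2,0) | ant2:(0,1)->E->(0,2)
  grid max=1 at (0,1)
Step 2: ant0:(0,1)->E->(0,2) | ant1:(2,0)->N->(1,0) | ant2:(0,2)->W->(0,1)
  grid max=2 at (0,1)
Step 3: ant0:(0,2)->W->(0,1) | ant1:(1,0)->N->(0,0) | ant2:(0,1)->E->(0,2)
  grid max=3 at (0,1)
Step 4: ant0:(0,1)->E->(0,2) | ant1:(0,0)->E->(0,1) | ant2:(0,2)->W->(0,1)
  grid max=6 at (0,1)
Step 5: ant0:(0,2)->W->(0,1) | ant1:(0,1)->E->(0,2) | ant2:(0,1)->E->(0,2)
  grid max=7 at (0,1)
Step 6: ant0:(0,1)->E->(0,2) | ant1:(0,2)->W->(0,1) | ant2:(0,2)->W->(0,1)
  grid max=10 at (0,1)

(0,2) (0,1) (0,1)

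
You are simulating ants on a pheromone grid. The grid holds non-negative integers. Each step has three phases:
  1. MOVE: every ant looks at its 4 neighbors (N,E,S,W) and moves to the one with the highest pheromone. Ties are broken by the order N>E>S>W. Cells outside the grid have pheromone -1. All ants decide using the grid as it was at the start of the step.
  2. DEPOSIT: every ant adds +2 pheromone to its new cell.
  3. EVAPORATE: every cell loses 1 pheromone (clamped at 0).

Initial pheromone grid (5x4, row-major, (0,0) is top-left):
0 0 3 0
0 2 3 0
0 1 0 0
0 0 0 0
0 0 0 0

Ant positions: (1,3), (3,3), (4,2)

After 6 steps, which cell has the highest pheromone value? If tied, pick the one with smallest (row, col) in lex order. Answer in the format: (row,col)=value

Step 1: ant0:(1,3)->W->(1,2) | ant1:(3,3)->N->(2,3) | ant2:(4,2)->N->(3,2)
  grid max=4 at (1,2)
Step 2: ant0:(1,2)->N->(0,2) | ant1:(2,3)->N->(1,3) | ant2:(3,2)->N->(2,2)
  grid max=3 at (0,2)
Step 3: ant0:(0,2)->S->(1,2) | ant1:(1,3)->W->(1,2) | ant2:(2,2)->N->(1,2)
  grid max=8 at (1,2)
Step 4: ant0:(1,2)->N->(0,2) | ant1:(1,2)->N->(0,2) | ant2:(1,2)->N->(0,2)
  grid max=7 at (0,2)
Step 5: ant0:(0,2)->S->(1,2) | ant1:(0,2)->S->(1,2) | ant2:(0,2)->S->(1,2)
  grid max=12 at (1,2)
Step 6: ant0:(1,2)->N->(0,2) | ant1:(1,2)->N->(0,2) | ant2:(1,2)->N->(0,2)
  grid max=11 at (0,2)
Final grid:
  0 0 11 0
  0 0 11 0
  0 0 0 0
  0 0 0 0
  0 0 0 0
Max pheromone 11 at (0,2)

Answer: (0,2)=11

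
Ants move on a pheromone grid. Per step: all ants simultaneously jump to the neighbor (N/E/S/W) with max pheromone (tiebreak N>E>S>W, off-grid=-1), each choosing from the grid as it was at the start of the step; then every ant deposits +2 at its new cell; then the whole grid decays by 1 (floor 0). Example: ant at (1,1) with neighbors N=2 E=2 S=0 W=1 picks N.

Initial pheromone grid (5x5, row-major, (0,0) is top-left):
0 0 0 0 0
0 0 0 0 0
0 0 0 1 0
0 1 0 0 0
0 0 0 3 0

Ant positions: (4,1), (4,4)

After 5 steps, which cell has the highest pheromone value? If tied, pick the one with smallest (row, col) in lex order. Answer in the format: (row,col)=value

Step 1: ant0:(4,1)->N->(3,1) | ant1:(4,4)->W->(4,3)
  grid max=4 at (4,3)
Step 2: ant0:(3,1)->N->(2,1) | ant1:(4,3)->N->(3,3)
  grid max=3 at (4,3)
Step 3: ant0:(2,1)->S->(3,1) | ant1:(3,3)->S->(4,3)
  grid max=4 at (4,3)
Step 4: ant0:(3,1)->N->(2,1) | ant1:(4,3)->N->(3,3)
  grid max=3 at (4,3)
Step 5: ant0:(2,1)->S->(3,1) | ant1:(3,3)->S->(4,3)
  grid max=4 at (4,3)
Final grid:
  0 0 0 0 0
  0 0 0 0 0
  0 0 0 0 0
  0 2 0 0 0
  0 0 0 4 0
Max pheromone 4 at (4,3)

Answer: (4,3)=4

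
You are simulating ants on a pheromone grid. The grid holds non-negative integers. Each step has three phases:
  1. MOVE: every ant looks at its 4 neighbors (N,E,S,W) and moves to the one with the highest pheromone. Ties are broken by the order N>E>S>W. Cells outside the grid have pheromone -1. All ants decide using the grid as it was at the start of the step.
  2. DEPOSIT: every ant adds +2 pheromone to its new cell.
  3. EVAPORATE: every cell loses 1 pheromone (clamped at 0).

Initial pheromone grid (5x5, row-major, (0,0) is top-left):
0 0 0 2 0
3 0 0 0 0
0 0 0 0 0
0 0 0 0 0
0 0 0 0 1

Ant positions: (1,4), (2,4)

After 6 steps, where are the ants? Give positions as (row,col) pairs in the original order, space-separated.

Step 1: ant0:(1,4)->N->(0,4) | ant1:(2,4)->N->(1,4)
  grid max=2 at (1,0)
Step 2: ant0:(0,4)->S->(1,4) | ant1:(1,4)->N->(0,4)
  grid max=2 at (0,4)
Step 3: ant0:(1,4)->N->(0,4) | ant1:(0,4)->S->(1,4)
  grid max=3 at (0,4)
Step 4: ant0:(0,4)->S->(1,4) | ant1:(1,4)->N->(0,4)
  grid max=4 at (0,4)
Step 5: ant0:(1,4)->N->(0,4) | ant1:(0,4)->S->(1,4)
  grid max=5 at (0,4)
Step 6: ant0:(0,4)->S->(1,4) | ant1:(1,4)->N->(0,4)
  grid max=6 at (0,4)

(1,4) (0,4)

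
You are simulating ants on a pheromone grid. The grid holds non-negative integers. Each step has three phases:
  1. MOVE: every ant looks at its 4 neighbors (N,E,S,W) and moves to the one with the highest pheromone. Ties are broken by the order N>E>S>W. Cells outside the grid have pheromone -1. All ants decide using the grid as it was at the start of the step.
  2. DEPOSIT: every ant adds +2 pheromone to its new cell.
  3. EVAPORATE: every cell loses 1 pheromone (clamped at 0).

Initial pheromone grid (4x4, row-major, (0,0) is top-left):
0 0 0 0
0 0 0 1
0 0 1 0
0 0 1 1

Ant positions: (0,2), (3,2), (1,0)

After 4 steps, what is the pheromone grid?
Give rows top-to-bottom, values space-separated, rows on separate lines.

After step 1: ants at (0,3),(2,2),(0,0)
  1 0 0 1
  0 0 0 0
  0 0 2 0
  0 0 0 0
After step 2: ants at (1,3),(1,2),(0,1)
  0 1 0 0
  0 0 1 1
  0 0 1 0
  0 0 0 0
After step 3: ants at (1,2),(1,3),(0,2)
  0 0 1 0
  0 0 2 2
  0 0 0 0
  0 0 0 0
After step 4: ants at (1,3),(1,2),(1,2)
  0 0 0 0
  0 0 5 3
  0 0 0 0
  0 0 0 0

0 0 0 0
0 0 5 3
0 0 0 0
0 0 0 0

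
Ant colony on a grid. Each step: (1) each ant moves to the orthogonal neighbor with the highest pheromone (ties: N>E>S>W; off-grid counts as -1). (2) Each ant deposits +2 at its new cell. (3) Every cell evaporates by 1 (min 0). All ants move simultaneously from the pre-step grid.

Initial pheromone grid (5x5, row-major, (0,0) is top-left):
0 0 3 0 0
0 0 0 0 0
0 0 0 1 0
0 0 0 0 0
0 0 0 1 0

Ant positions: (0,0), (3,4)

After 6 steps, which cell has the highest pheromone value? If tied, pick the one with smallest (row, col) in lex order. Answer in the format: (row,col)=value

Answer: (0,2)=5

Derivation:
Step 1: ant0:(0,0)->E->(0,1) | ant1:(3,4)->N->(2,4)
  grid max=2 at (0,2)
Step 2: ant0:(0,1)->E->(0,2) | ant1:(2,4)->N->(1,4)
  grid max=3 at (0,2)
Step 3: ant0:(0,2)->E->(0,3) | ant1:(1,4)->N->(0,4)
  grid max=2 at (0,2)
Step 4: ant0:(0,3)->W->(0,2) | ant1:(0,4)->W->(0,3)
  grid max=3 at (0,2)
Step 5: ant0:(0,2)->E->(0,3) | ant1:(0,3)->W->(0,2)
  grid max=4 at (0,2)
Step 6: ant0:(0,3)->W->(0,2) | ant1:(0,2)->E->(0,3)
  grid max=5 at (0,2)
Final grid:
  0 0 5 4 0
  0 0 0 0 0
  0 0 0 0 0
  0 0 0 0 0
  0 0 0 0 0
Max pheromone 5 at (0,2)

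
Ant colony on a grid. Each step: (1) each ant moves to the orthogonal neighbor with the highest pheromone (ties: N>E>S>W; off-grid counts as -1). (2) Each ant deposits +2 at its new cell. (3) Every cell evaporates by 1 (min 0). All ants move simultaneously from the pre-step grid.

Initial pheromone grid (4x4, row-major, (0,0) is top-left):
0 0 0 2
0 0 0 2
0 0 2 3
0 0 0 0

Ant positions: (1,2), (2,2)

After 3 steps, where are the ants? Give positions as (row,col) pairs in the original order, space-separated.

Step 1: ant0:(1,2)->E->(1,3) | ant1:(2,2)->E->(2,3)
  grid max=4 at (2,3)
Step 2: ant0:(1,3)->S->(2,3) | ant1:(2,3)->N->(1,3)
  grid max=5 at (2,3)
Step 3: ant0:(2,3)->N->(1,3) | ant1:(1,3)->S->(2,3)
  grid max=6 at (2,3)

(1,3) (2,3)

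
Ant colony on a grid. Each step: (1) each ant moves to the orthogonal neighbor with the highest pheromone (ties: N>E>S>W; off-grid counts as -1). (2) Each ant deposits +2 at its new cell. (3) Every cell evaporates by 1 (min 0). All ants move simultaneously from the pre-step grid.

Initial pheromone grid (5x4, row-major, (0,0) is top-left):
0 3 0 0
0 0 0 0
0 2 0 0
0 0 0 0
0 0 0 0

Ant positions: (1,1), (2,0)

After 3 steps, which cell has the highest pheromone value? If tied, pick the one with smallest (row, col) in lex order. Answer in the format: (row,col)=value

Step 1: ant0:(1,1)->N->(0,1) | ant1:(2,0)->E->(2,1)
  grid max=4 at (0,1)
Step 2: ant0:(0,1)->E->(0,2) | ant1:(2,1)->N->(1,1)
  grid max=3 at (0,1)
Step 3: ant0:(0,2)->W->(0,1) | ant1:(1,1)->N->(0,1)
  grid max=6 at (0,1)
Final grid:
  0 6 0 0
  0 0 0 0
  0 1 0 0
  0 0 0 0
  0 0 0 0
Max pheromone 6 at (0,1)

Answer: (0,1)=6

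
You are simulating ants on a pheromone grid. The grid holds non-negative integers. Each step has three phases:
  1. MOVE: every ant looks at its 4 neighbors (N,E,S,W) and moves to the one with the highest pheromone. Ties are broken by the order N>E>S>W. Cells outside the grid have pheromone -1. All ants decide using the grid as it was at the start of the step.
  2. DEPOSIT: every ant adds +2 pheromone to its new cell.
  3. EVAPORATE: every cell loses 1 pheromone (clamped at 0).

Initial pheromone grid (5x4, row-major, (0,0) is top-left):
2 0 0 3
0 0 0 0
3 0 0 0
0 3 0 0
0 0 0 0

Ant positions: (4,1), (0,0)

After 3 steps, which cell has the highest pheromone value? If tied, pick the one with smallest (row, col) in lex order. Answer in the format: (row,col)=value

Step 1: ant0:(4,1)->N->(3,1) | ant1:(0,0)->E->(0,1)
  grid max=4 at (3,1)
Step 2: ant0:(3,1)->N->(2,1) | ant1:(0,1)->W->(0,0)
  grid max=3 at (3,1)
Step 3: ant0:(2,1)->S->(3,1) | ant1:(0,0)->E->(0,1)
  grid max=4 at (3,1)
Final grid:
  1 1 0 0
  0 0 0 0
  0 0 0 0
  0 4 0 0
  0 0 0 0
Max pheromone 4 at (3,1)

Answer: (3,1)=4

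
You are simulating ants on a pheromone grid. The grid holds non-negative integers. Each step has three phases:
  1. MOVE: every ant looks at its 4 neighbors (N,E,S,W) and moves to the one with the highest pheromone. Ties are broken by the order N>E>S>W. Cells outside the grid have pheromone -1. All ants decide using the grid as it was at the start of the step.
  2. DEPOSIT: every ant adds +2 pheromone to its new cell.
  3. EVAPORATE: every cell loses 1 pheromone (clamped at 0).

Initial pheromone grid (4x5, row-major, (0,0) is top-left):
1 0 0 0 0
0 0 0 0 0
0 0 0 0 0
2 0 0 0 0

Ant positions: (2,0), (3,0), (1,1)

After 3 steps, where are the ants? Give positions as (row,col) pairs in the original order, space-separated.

Step 1: ant0:(2,0)->S->(3,0) | ant1:(3,0)->N->(2,0) | ant2:(1,1)->N->(0,1)
  grid max=3 at (3,0)
Step 2: ant0:(3,0)->N->(2,0) | ant1:(2,0)->S->(3,0) | ant2:(0,1)->E->(0,2)
  grid max=4 at (3,0)
Step 3: ant0:(2,0)->S->(3,0) | ant1:(3,0)->N->(2,0) | ant2:(0,2)->E->(0,3)
  grid max=5 at (3,0)

(3,0) (2,0) (0,3)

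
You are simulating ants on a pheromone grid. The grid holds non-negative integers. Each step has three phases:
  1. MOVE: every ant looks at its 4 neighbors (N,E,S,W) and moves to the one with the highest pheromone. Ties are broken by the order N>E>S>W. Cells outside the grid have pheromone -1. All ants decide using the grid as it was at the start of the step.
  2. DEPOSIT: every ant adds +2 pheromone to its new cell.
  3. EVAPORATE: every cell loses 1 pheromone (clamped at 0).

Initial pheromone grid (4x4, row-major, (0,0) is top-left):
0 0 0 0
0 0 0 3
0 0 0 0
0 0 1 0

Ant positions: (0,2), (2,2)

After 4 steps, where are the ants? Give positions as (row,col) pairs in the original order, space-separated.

Step 1: ant0:(0,2)->E->(0,3) | ant1:(2,2)->S->(3,2)
  grid max=2 at (1,3)
Step 2: ant0:(0,3)->S->(1,3) | ant1:(3,2)->N->(2,2)
  grid max=3 at (1,3)
Step 3: ant0:(1,3)->N->(0,3) | ant1:(2,2)->S->(3,2)
  grid max=2 at (1,3)
Step 4: ant0:(0,3)->S->(1,3) | ant1:(3,2)->N->(2,2)
  grid max=3 at (1,3)

(1,3) (2,2)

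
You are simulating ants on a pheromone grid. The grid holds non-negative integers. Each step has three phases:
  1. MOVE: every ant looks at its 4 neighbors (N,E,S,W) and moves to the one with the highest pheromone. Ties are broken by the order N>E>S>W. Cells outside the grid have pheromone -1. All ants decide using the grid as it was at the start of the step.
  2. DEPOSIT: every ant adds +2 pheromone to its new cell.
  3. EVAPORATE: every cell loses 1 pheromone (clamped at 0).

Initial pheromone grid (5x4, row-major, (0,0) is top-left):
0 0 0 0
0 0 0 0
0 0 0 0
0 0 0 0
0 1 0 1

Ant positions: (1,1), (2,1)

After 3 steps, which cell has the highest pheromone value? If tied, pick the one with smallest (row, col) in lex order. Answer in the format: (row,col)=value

Step 1: ant0:(1,1)->N->(0,1) | ant1:(2,1)->N->(1,1)
  grid max=1 at (0,1)
Step 2: ant0:(0,1)->S->(1,1) | ant1:(1,1)->N->(0,1)
  grid max=2 at (0,1)
Step 3: ant0:(1,1)->N->(0,1) | ant1:(0,1)->S->(1,1)
  grid max=3 at (0,1)
Final grid:
  0 3 0 0
  0 3 0 0
  0 0 0 0
  0 0 0 0
  0 0 0 0
Max pheromone 3 at (0,1)

Answer: (0,1)=3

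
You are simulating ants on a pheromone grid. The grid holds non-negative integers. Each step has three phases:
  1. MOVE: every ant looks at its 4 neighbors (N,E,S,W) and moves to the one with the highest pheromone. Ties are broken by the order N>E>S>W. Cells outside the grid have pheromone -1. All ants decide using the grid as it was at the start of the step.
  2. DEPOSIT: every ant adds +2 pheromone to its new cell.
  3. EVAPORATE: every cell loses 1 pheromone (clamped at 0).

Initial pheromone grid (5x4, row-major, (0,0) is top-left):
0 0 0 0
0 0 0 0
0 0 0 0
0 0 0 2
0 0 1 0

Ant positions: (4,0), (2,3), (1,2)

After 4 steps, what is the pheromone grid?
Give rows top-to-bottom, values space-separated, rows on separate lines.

After step 1: ants at (3,0),(3,3),(0,2)
  0 0 1 0
  0 0 0 0
  0 0 0 0
  1 0 0 3
  0 0 0 0
After step 2: ants at (2,0),(2,3),(0,3)
  0 0 0 1
  0 0 0 0
  1 0 0 1
  0 0 0 2
  0 0 0 0
After step 3: ants at (1,0),(3,3),(1,3)
  0 0 0 0
  1 0 0 1
  0 0 0 0
  0 0 0 3
  0 0 0 0
After step 4: ants at (0,0),(2,3),(0,3)
  1 0 0 1
  0 0 0 0
  0 0 0 1
  0 0 0 2
  0 0 0 0

1 0 0 1
0 0 0 0
0 0 0 1
0 0 0 2
0 0 0 0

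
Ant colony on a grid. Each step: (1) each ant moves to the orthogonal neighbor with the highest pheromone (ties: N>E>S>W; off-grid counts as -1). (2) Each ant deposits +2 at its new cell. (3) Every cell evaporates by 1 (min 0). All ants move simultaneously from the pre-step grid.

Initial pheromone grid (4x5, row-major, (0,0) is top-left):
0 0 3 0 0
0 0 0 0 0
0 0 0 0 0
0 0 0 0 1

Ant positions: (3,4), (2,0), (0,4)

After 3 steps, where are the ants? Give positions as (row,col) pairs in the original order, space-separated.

Step 1: ant0:(3,4)->N->(2,4) | ant1:(2,0)->N->(1,0) | ant2:(0,4)->S->(1,4)
  grid max=2 at (0,2)
Step 2: ant0:(2,4)->N->(1,4) | ant1:(1,0)->N->(0,0) | ant2:(1,4)->S->(2,4)
  grid max=2 at (1,4)
Step 3: ant0:(1,4)->S->(2,4) | ant1:(0,0)->E->(0,1) | ant2:(2,4)->N->(1,4)
  grid max=3 at (1,4)

(2,4) (0,1) (1,4)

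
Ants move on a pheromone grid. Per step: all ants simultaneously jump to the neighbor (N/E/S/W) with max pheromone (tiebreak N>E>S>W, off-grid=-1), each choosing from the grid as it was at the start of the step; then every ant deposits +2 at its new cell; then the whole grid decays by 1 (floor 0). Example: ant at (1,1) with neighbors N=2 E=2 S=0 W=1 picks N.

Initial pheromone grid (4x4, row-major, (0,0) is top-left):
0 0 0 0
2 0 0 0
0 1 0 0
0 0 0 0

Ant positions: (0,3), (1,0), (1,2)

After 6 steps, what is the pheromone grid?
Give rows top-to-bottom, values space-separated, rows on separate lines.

After step 1: ants at (1,3),(0,0),(0,2)
  1 0 1 0
  1 0 0 1
  0 0 0 0
  0 0 0 0
After step 2: ants at (0,3),(1,0),(0,3)
  0 0 0 3
  2 0 0 0
  0 0 0 0
  0 0 0 0
After step 3: ants at (1,3),(0,0),(1,3)
  1 0 0 2
  1 0 0 3
  0 0 0 0
  0 0 0 0
After step 4: ants at (0,3),(1,0),(0,3)
  0 0 0 5
  2 0 0 2
  0 0 0 0
  0 0 0 0
After step 5: ants at (1,3),(0,0),(1,3)
  1 0 0 4
  1 0 0 5
  0 0 0 0
  0 0 0 0
After step 6: ants at (0,3),(1,0),(0,3)
  0 0 0 7
  2 0 0 4
  0 0 0 0
  0 0 0 0

0 0 0 7
2 0 0 4
0 0 0 0
0 0 0 0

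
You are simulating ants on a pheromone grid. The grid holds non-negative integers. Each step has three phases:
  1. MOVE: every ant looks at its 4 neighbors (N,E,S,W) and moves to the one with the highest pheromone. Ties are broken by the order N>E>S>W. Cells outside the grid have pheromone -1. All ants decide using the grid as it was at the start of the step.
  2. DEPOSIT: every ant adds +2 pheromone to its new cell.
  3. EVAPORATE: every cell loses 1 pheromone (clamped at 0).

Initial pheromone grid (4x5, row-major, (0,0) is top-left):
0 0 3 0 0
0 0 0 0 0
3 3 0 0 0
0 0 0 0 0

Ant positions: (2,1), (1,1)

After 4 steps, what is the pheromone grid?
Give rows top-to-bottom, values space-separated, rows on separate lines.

After step 1: ants at (2,0),(2,1)
  0 0 2 0 0
  0 0 0 0 0
  4 4 0 0 0
  0 0 0 0 0
After step 2: ants at (2,1),(2,0)
  0 0 1 0 0
  0 0 0 0 0
  5 5 0 0 0
  0 0 0 0 0
After step 3: ants at (2,0),(2,1)
  0 0 0 0 0
  0 0 0 0 0
  6 6 0 0 0
  0 0 0 0 0
After step 4: ants at (2,1),(2,0)
  0 0 0 0 0
  0 0 0 0 0
  7 7 0 0 0
  0 0 0 0 0

0 0 0 0 0
0 0 0 0 0
7 7 0 0 0
0 0 0 0 0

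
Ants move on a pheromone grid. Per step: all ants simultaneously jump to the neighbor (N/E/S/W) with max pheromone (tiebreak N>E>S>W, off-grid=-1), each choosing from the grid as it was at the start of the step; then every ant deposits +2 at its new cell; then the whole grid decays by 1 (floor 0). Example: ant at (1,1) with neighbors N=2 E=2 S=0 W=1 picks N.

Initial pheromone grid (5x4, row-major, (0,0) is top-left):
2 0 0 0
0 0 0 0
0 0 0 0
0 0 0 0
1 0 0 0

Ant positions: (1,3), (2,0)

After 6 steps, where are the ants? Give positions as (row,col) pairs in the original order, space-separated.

Step 1: ant0:(1,3)->N->(0,3) | ant1:(2,0)->N->(1,0)
  grid max=1 at (0,0)
Step 2: ant0:(0,3)->S->(1,3) | ant1:(1,0)->N->(0,0)
  grid max=2 at (0,0)
Step 3: ant0:(1,3)->N->(0,3) | ant1:(0,0)->E->(0,1)
  grid max=1 at (0,0)
Step 4: ant0:(0,3)->S->(1,3) | ant1:(0,1)->W->(0,0)
  grid max=2 at (0,0)
Step 5: ant0:(1,3)->N->(0,3) | ant1:(0,0)->E->(0,1)
  grid max=1 at (0,0)
Step 6: ant0:(0,3)->S->(1,3) | ant1:(0,1)->W->(0,0)
  grid max=2 at (0,0)

(1,3) (0,0)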